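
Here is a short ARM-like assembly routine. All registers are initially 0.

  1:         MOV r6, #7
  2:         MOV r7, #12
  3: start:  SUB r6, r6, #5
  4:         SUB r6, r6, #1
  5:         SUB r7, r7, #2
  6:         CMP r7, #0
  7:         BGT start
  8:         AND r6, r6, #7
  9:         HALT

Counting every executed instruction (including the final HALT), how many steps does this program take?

MOV r6, #7 → r6=7
MOV r7, #12 → r7=12
SUB r6, r6, #5 → r6=7-5=2
SUB r6, r6, #1 → r6=2-1=1
SUB r7, r7, #2 → r7=12-2=10
CMP r7, #0  (cmp 10,0)
BGT start: taken
SUB r6, r6, #5 → r6=1-5=-4
SUB r6, r6, #1 → r6=(-4)-1=-5
SUB r7, r7, #2 → r7=10-2=8
CMP r7, #0  (cmp 8,0)
BGT start: taken
SUB r6, r6, #5 → r6=(-5)-5=-10
SUB r6, r6, #1 → r6=(-10)-1=-11
SUB r7, r7, #2 → r7=8-2=6
CMP r7, #0  (cmp 6,0)
BGT start: taken
SUB r6, r6, #5 → r6=(-11)-5=-16
SUB r6, r6, #1 → r6=(-16)-1=-17
SUB r7, r7, #2 → r7=6-2=4
CMP r7, #0  (cmp 4,0)
BGT start: taken
SUB r6, r6, #5 → r6=(-17)-5=-22
SUB r6, r6, #1 → r6=(-22)-1=-23
SUB r7, r7, #2 → r7=4-2=2
CMP r7, #0  (cmp 2,0)
BGT start: taken
SUB r6, r6, #5 → r6=(-23)-5=-28
SUB r6, r6, #1 → r6=(-28)-1=-29
SUB r7, r7, #2 → r7=2-2=0
CMP r7, #0  (cmp 0,0)
BGT start: not taken
AND r6, r6, #7 → r6=(-29)&7=3
halt.
Total executed instructions: 34.

34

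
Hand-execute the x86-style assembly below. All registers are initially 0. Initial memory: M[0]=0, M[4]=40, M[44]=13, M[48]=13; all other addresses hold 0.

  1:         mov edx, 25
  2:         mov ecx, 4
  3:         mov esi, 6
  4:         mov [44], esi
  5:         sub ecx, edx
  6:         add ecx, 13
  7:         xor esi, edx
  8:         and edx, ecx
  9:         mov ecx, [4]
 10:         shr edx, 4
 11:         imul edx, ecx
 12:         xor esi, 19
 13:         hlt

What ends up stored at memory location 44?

after mov edx, 25: edx=25
after mov ecx, 4: ecx=4
after mov esi, 6: esi=6
mov [44], esi → M[44]=6
after sub ecx, edx: ecx=4-25=-21
after add ecx, 13: ecx=(-21)+13=-8
after xor esi, edx: esi=6^25=31
after and edx, ecx: edx=25&(-8)=24
after mov ecx, [4]: ecx=M[4]=40
after shr edx, 4: edx=24>>4=1
after imul edx, ecx: edx=1*40=40
after xor esi, 19: esi=31^19=12
halt.

6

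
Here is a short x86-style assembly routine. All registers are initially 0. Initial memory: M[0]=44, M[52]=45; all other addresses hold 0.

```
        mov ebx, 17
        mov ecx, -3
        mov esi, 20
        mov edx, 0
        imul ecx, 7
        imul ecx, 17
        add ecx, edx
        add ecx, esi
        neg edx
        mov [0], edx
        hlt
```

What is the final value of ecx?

-337

after mov ebx, 17: ebx=17
after mov ecx, -3: ecx=-3
after mov esi, 20: esi=20
after mov edx, 0: edx=0
after imul ecx, 7: ecx=(-3)*7=-21
after imul ecx, 17: ecx=(-21)*17=-357
after add ecx, edx: ecx=(-357)+0=-357
after add ecx, esi: ecx=(-357)+20=-337
after neg edx: edx=-(0)=0
mov [0], edx → M[0]=0
halt.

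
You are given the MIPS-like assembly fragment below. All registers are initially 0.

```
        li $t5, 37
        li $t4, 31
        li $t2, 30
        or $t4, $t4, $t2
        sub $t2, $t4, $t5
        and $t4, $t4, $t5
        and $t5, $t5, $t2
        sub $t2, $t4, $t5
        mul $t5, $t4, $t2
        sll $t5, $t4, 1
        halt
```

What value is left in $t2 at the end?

-27

after li $t5, 37: $t5=37
after li $t4, 31: $t4=31
after li $t2, 30: $t2=30
after or $t4, $t4, $t2: $t4=31|30=31
after sub $t2, $t4, $t5: $t2=31-37=-6
after and $t4, $t4, $t5: $t4=31&37=5
after and $t5, $t5, $t2: $t5=37&(-6)=32
after sub $t2, $t4, $t5: $t2=5-32=-27
after mul $t5, $t4, $t2: $t5=5*(-27)=-135
after sll $t5, $t4, 1: $t5=5<<1=10
halt.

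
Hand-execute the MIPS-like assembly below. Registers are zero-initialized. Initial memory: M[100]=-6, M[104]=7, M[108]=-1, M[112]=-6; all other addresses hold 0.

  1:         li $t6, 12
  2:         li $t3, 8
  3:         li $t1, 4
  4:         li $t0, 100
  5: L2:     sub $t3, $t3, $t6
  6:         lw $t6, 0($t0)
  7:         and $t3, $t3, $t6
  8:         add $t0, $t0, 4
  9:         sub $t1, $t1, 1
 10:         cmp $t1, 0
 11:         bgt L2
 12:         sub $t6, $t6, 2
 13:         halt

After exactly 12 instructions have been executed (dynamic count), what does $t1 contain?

3

li $t6, 12 → $t6=12
li $t3, 8 → $t3=8
li $t1, 4 → $t1=4
li $t0, 100 → $t0=100
sub $t3, $t3, $t6 → $t3=8-12=-4
lw $t6, 0($t0) → $t6=M[100]=-6
and $t3, $t3, $t6 → $t3=(-4)&(-6)=-8
add $t0, $t0, 4 → $t0=100+4=104
sub $t1, $t1, 1 → $t1=4-1=3
cmp $t1, 0  (cmp 3,0)
bgt L2: taken
sub $t3, $t3, $t6 → $t3=(-8)-(-6)=-2
After step 12: $t1 = 3.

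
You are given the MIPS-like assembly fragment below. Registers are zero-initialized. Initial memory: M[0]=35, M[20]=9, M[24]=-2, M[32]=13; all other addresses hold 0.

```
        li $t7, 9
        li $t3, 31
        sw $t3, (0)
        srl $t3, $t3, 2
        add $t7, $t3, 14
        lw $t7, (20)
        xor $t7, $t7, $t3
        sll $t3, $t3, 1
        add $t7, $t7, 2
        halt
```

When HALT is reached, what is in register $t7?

$t7=9
$t3=31
sw $t3, (0) → M[0]=31
$t3=31>>2=7
$t7=7+14=21
$t7=M[20]=9
$t7=9^7=14
$t3=7<<1=14
$t7=14+2=16
halt.

16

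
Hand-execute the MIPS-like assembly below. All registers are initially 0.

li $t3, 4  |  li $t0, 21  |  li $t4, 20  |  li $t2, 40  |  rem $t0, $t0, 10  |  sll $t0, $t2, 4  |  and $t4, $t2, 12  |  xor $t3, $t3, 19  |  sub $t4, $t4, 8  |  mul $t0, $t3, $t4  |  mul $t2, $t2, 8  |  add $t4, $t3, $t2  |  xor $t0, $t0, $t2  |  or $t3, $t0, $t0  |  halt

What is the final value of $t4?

343

li $t3, 4 → $t3=4
li $t0, 21 → $t0=21
li $t4, 20 → $t4=20
li $t2, 40 → $t2=40
rem $t0, $t0, 10 → $t0=21%10=1
sll $t0, $t2, 4 → $t0=40<<4=640
and $t4, $t2, 12 → $t4=40&12=8
xor $t3, $t3, 19 → $t3=4^19=23
sub $t4, $t4, 8 → $t4=8-8=0
mul $t0, $t3, $t4 → $t0=23*0=0
mul $t2, $t2, 8 → $t2=40*8=320
add $t4, $t3, $t2 → $t4=23+320=343
xor $t0, $t0, $t2 → $t0=0^320=320
or $t3, $t0, $t0 → $t3=320|320=320
halt.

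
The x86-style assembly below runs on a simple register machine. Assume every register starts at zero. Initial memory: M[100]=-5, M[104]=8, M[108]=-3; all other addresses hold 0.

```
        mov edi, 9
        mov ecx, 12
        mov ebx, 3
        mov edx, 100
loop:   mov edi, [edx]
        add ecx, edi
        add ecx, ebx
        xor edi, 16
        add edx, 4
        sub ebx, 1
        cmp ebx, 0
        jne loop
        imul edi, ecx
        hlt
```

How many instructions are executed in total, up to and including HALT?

after mov edi, 9: edi=9
after mov ecx, 12: ecx=12
after mov ebx, 3: ebx=3
after mov edx, 100: edx=100
after mov edi, [edx]: edi=M[100]=-5
after add ecx, edi: ecx=12+(-5)=7
after add ecx, ebx: ecx=7+3=10
after xor edi, 16: edi=(-5)^16=-21
after add edx, 4: edx=100+4=104
after sub ebx, 1: ebx=3-1=2
cmp ebx, 0  (cmp 2,0)
jne loop: taken
after mov edi, [edx]: edi=M[104]=8
after add ecx, edi: ecx=10+8=18
after add ecx, ebx: ecx=18+2=20
after xor edi, 16: edi=8^16=24
after add edx, 4: edx=104+4=108
after sub ebx, 1: ebx=2-1=1
cmp ebx, 0  (cmp 1,0)
jne loop: taken
after mov edi, [edx]: edi=M[108]=-3
after add ecx, edi: ecx=20+(-3)=17
after add ecx, ebx: ecx=17+1=18
after xor edi, 16: edi=(-3)^16=-19
after add edx, 4: edx=108+4=112
after sub ebx, 1: ebx=1-1=0
cmp ebx, 0  (cmp 0,0)
jne loop: not taken
after imul edi, ecx: edi=(-19)*18=-342
halt.
Total executed instructions: 30.

30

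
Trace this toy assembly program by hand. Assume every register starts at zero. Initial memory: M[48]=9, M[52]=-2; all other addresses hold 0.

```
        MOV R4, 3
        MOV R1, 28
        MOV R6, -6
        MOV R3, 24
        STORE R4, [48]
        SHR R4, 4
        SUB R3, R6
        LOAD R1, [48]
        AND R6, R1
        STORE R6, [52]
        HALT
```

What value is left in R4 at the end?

0

R4=3
R1=28
R6=-6
R3=24
STORE R4, [48] → M[48]=3
R4=3>>4=0
R3=24-(-6)=30
R1=M[48]=3
R6=(-6)&3=2
STORE R6, [52] → M[52]=2
halt.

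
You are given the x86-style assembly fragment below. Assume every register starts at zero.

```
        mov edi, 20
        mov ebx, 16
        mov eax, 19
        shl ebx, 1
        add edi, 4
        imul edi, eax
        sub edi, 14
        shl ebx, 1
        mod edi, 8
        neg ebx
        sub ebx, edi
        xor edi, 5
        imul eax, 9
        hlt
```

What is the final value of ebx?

-66

mov edi, 20 → edi=20
mov ebx, 16 → ebx=16
mov eax, 19 → eax=19
shl ebx, 1 → ebx=16<<1=32
add edi, 4 → edi=20+4=24
imul edi, eax → edi=24*19=456
sub edi, 14 → edi=456-14=442
shl ebx, 1 → ebx=32<<1=64
mod edi, 8 → edi=442%8=2
neg ebx → ebx=-(64)=-64
sub ebx, edi → ebx=(-64)-2=-66
xor edi, 5 → edi=2^5=7
imul eax, 9 → eax=19*9=171
halt.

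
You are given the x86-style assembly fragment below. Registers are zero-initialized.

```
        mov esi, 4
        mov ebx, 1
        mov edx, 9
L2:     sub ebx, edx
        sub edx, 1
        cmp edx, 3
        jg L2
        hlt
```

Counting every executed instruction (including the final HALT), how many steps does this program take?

mov esi, 4 → esi=4
mov ebx, 1 → ebx=1
mov edx, 9 → edx=9
sub ebx, edx → ebx=1-9=-8
sub edx, 1 → edx=9-1=8
cmp edx, 3  (cmp 8,3)
jg L2: taken
sub ebx, edx → ebx=(-8)-8=-16
sub edx, 1 → edx=8-1=7
cmp edx, 3  (cmp 7,3)
jg L2: taken
sub ebx, edx → ebx=(-16)-7=-23
sub edx, 1 → edx=7-1=6
cmp edx, 3  (cmp 6,3)
jg L2: taken
sub ebx, edx → ebx=(-23)-6=-29
sub edx, 1 → edx=6-1=5
cmp edx, 3  (cmp 5,3)
jg L2: taken
sub ebx, edx → ebx=(-29)-5=-34
sub edx, 1 → edx=5-1=4
cmp edx, 3  (cmp 4,3)
jg L2: taken
sub ebx, edx → ebx=(-34)-4=-38
sub edx, 1 → edx=4-1=3
cmp edx, 3  (cmp 3,3)
jg L2: not taken
halt.
Total executed instructions: 28.

28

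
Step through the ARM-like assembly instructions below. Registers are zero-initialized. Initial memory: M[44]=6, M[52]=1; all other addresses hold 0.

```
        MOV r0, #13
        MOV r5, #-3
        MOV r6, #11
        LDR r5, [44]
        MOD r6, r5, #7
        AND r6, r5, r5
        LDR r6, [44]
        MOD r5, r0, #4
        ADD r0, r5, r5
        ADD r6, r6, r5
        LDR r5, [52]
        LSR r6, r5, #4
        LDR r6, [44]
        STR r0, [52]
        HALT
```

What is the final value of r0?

after MOV r0, #13: r0=13
after MOV r5, #-3: r5=-3
after MOV r6, #11: r6=11
after LDR r5, [44]: r5=M[44]=6
after MOD r6, r5, #7: r6=6%7=6
after AND r6, r5, r5: r6=6&6=6
after LDR r6, [44]: r6=M[44]=6
after MOD r5, r0, #4: r5=13%4=1
after ADD r0, r5, r5: r0=1+1=2
after ADD r6, r6, r5: r6=6+1=7
after LDR r5, [52]: r5=M[52]=1
after LSR r6, r5, #4: r6=1>>4=0
after LDR r6, [44]: r6=M[44]=6
STR r0, [52] → M[52]=2
halt.

2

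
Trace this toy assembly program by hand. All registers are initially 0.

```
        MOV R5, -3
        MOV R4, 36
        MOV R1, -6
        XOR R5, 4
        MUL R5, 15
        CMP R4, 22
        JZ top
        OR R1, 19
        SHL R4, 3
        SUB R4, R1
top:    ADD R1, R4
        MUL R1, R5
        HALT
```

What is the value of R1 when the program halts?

R5=-3
R4=36
R1=-6
R5=(-3)^4=-7
R5=(-7)*15=-105
CMP R4, 22  (cmp 36,22)
JZ top: not taken
R1=(-6)|19=-5
R4=36<<3=288
R4=288-(-5)=293
R1=(-5)+293=288
R1=288*(-105)=-30240
halt.

-30240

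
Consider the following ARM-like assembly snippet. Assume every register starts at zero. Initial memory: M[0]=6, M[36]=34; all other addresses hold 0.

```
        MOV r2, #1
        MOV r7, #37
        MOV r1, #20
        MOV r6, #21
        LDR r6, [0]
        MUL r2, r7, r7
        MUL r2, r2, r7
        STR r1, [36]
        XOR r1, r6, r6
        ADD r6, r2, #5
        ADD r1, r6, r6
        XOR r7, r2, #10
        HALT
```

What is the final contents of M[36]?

MOV r2, #1 → r2=1
MOV r7, #37 → r7=37
MOV r1, #20 → r1=20
MOV r6, #21 → r6=21
LDR r6, [0] → r6=M[0]=6
MUL r2, r7, r7 → r2=37*37=1369
MUL r2, r2, r7 → r2=1369*37=50653
STR r1, [36] → M[36]=20
XOR r1, r6, r6 → r1=6^6=0
ADD r6, r2, #5 → r6=50653+5=50658
ADD r1, r6, r6 → r1=50658+50658=101316
XOR r7, r2, #10 → r7=50653^10=50647
halt.

20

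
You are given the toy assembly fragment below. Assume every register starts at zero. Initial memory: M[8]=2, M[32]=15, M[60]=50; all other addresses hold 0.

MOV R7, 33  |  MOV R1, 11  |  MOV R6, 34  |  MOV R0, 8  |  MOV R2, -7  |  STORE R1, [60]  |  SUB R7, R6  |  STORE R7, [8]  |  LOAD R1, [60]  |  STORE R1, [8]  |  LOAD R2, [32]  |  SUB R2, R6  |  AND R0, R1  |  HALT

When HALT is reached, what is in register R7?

-1

MOV R7, 33 → R7=33
MOV R1, 11 → R1=11
MOV R6, 34 → R6=34
MOV R0, 8 → R0=8
MOV R2, -7 → R2=-7
STORE R1, [60] → M[60]=11
SUB R7, R6 → R7=33-34=-1
STORE R7, [8] → M[8]=-1
LOAD R1, [60] → R1=M[60]=11
STORE R1, [8] → M[8]=11
LOAD R2, [32] → R2=M[32]=15
SUB R2, R6 → R2=15-34=-19
AND R0, R1 → R0=8&11=8
halt.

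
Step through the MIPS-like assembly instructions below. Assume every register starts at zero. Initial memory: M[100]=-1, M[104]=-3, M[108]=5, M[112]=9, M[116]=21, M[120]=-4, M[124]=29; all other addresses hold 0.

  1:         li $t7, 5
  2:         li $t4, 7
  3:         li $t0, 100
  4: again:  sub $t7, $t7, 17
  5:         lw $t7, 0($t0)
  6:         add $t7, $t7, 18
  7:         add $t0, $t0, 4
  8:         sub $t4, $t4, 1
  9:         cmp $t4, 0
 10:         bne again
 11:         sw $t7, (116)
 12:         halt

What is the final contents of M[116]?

47

li $t7, 5 → $t7=5
li $t4, 7 → $t4=7
li $t0, 100 → $t0=100
sub $t7, $t7, 17 → $t7=5-17=-12
lw $t7, 0($t0) → $t7=M[100]=-1
add $t7, $t7, 18 → $t7=(-1)+18=17
add $t0, $t0, 4 → $t0=100+4=104
sub $t4, $t4, 1 → $t4=7-1=6
cmp $t4, 0  (cmp 6,0)
bne again: taken
sub $t7, $t7, 17 → $t7=17-17=0
lw $t7, 0($t0) → $t7=M[104]=-3
add $t7, $t7, 18 → $t7=(-3)+18=15
add $t0, $t0, 4 → $t0=104+4=108
sub $t4, $t4, 1 → $t4=6-1=5
cmp $t4, 0  (cmp 5,0)
bne again: taken
sub $t7, $t7, 17 → $t7=15-17=-2
lw $t7, 0($t0) → $t7=M[108]=5
add $t7, $t7, 18 → $t7=5+18=23
add $t0, $t0, 4 → $t0=108+4=112
sub $t4, $t4, 1 → $t4=5-1=4
cmp $t4, 0  (cmp 4,0)
bne again: taken
sub $t7, $t7, 17 → $t7=23-17=6
lw $t7, 0($t0) → $t7=M[112]=9
add $t7, $t7, 18 → $t7=9+18=27
add $t0, $t0, 4 → $t0=112+4=116
sub $t4, $t4, 1 → $t4=4-1=3
cmp $t4, 0  (cmp 3,0)
bne again: taken
sub $t7, $t7, 17 → $t7=27-17=10
lw $t7, 0($t0) → $t7=M[116]=21
add $t7, $t7, 18 → $t7=21+18=39
add $t0, $t0, 4 → $t0=116+4=120
sub $t4, $t4, 1 → $t4=3-1=2
cmp $t4, 0  (cmp 2,0)
bne again: taken
sub $t7, $t7, 17 → $t7=39-17=22
lw $t7, 0($t0) → $t7=M[120]=-4
add $t7, $t7, 18 → $t7=(-4)+18=14
add $t0, $t0, 4 → $t0=120+4=124
sub $t4, $t4, 1 → $t4=2-1=1
cmp $t4, 0  (cmp 1,0)
bne again: taken
sub $t7, $t7, 17 → $t7=14-17=-3
lw $t7, 0($t0) → $t7=M[124]=29
add $t7, $t7, 18 → $t7=29+18=47
add $t0, $t0, 4 → $t0=124+4=128
sub $t4, $t4, 1 → $t4=1-1=0
cmp $t4, 0  (cmp 0,0)
bne again: not taken
sw $t7, (116) → M[116]=47
halt.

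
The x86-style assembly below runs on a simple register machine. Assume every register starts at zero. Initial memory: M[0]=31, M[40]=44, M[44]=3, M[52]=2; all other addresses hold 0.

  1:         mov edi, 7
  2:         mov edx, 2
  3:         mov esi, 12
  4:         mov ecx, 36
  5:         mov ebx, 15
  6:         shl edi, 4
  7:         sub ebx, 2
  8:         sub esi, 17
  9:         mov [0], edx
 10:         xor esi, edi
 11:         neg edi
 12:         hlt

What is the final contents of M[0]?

mov edi, 7 → edi=7
mov edx, 2 → edx=2
mov esi, 12 → esi=12
mov ecx, 36 → ecx=36
mov ebx, 15 → ebx=15
shl edi, 4 → edi=7<<4=112
sub ebx, 2 → ebx=15-2=13
sub esi, 17 → esi=12-17=-5
mov [0], edx → M[0]=2
xor esi, edi → esi=(-5)^112=-117
neg edi → edi=-(112)=-112
halt.

2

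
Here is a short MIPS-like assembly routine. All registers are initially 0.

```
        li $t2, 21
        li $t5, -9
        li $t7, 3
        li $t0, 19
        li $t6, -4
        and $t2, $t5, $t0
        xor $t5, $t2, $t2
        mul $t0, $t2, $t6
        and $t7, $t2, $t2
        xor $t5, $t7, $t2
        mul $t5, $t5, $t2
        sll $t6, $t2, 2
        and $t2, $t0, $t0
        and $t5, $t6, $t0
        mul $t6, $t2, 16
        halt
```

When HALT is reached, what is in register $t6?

-1216

after li $t2, 21: $t2=21
after li $t5, -9: $t5=-9
after li $t7, 3: $t7=3
after li $t0, 19: $t0=19
after li $t6, -4: $t6=-4
after and $t2, $t5, $t0: $t2=(-9)&19=19
after xor $t5, $t2, $t2: $t5=19^19=0
after mul $t0, $t2, $t6: $t0=19*(-4)=-76
after and $t7, $t2, $t2: $t7=19&19=19
after xor $t5, $t7, $t2: $t5=19^19=0
after mul $t5, $t5, $t2: $t5=0*19=0
after sll $t6, $t2, 2: $t6=19<<2=76
after and $t2, $t0, $t0: $t2=(-76)&(-76)=-76
after and $t5, $t6, $t0: $t5=76&(-76)=4
after mul $t6, $t2, 16: $t6=(-76)*16=-1216
halt.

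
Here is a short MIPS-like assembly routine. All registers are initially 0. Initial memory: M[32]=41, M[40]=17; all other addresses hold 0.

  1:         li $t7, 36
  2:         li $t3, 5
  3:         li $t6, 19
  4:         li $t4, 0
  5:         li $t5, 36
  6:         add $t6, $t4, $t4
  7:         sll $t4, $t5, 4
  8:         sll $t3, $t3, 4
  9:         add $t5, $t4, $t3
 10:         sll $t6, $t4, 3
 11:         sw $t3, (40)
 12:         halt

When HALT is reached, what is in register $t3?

80

after li $t7, 36: $t7=36
after li $t3, 5: $t3=5
after li $t6, 19: $t6=19
after li $t4, 0: $t4=0
after li $t5, 36: $t5=36
after add $t6, $t4, $t4: $t6=0+0=0
after sll $t4, $t5, 4: $t4=36<<4=576
after sll $t3, $t3, 4: $t3=5<<4=80
after add $t5, $t4, $t3: $t5=576+80=656
after sll $t6, $t4, 3: $t6=576<<3=4608
sw $t3, (40) → M[40]=80
halt.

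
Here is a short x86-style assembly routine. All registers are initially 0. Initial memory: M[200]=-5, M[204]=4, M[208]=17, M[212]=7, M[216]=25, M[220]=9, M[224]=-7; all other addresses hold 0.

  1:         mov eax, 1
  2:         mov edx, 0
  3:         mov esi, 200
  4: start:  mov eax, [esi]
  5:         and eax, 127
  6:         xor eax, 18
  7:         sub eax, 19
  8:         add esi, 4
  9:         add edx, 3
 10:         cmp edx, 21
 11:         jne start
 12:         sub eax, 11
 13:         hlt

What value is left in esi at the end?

eax=1
edx=0
esi=200
eax=M[200]=-5
eax=(-5)&127=123
eax=123^18=105
eax=105-19=86
esi=200+4=204
edx=0+3=3
cmp edx, 21  (cmp 3,21)
jne start: taken
eax=M[204]=4
eax=4&127=4
eax=4^18=22
eax=22-19=3
esi=204+4=208
edx=3+3=6
cmp edx, 21  (cmp 6,21)
jne start: taken
eax=M[208]=17
eax=17&127=17
eax=17^18=3
eax=3-19=-16
esi=208+4=212
edx=6+3=9
cmp edx, 21  (cmp 9,21)
jne start: taken
eax=M[212]=7
eax=7&127=7
eax=7^18=21
eax=21-19=2
esi=212+4=216
edx=9+3=12
cmp edx, 21  (cmp 12,21)
jne start: taken
eax=M[216]=25
eax=25&127=25
eax=25^18=11
eax=11-19=-8
esi=216+4=220
edx=12+3=15
cmp edx, 21  (cmp 15,21)
jne start: taken
eax=M[220]=9
eax=9&127=9
eax=9^18=27
eax=27-19=8
esi=220+4=224
edx=15+3=18
cmp edx, 21  (cmp 18,21)
jne start: taken
eax=M[224]=-7
eax=(-7)&127=121
eax=121^18=107
eax=107-19=88
esi=224+4=228
edx=18+3=21
cmp edx, 21  (cmp 21,21)
jne start: not taken
eax=88-11=77
halt.

228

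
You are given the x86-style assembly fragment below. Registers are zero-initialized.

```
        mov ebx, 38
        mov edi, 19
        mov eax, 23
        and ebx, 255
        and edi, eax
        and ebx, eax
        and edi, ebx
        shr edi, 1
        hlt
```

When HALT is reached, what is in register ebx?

mov ebx, 38 → ebx=38
mov edi, 19 → edi=19
mov eax, 23 → eax=23
and ebx, 255 → ebx=38&255=38
and edi, eax → edi=19&23=19
and ebx, eax → ebx=38&23=6
and edi, ebx → edi=19&6=2
shr edi, 1 → edi=2>>1=1
halt.

6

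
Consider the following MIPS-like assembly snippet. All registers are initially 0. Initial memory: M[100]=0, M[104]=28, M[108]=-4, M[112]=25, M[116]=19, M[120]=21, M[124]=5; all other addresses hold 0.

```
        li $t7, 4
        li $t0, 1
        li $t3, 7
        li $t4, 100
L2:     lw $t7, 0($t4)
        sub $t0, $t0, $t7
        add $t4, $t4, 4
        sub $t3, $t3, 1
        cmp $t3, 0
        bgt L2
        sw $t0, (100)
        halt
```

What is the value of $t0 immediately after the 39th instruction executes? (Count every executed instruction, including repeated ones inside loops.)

-88

after li $t7, 4: $t7=4
after li $t0, 1: $t0=1
after li $t3, 7: $t3=7
after li $t4, 100: $t4=100
after lw $t7, 0($t4): $t7=M[100]=0
after sub $t0, $t0, $t7: $t0=1-0=1
after add $t4, $t4, 4: $t4=100+4=104
after sub $t3, $t3, 1: $t3=7-1=6
cmp $t3, 0  (cmp 6,0)
bgt L2: taken
after lw $t7, 0($t4): $t7=M[104]=28
after sub $t0, $t0, $t7: $t0=1-28=-27
after add $t4, $t4, 4: $t4=104+4=108
after sub $t3, $t3, 1: $t3=6-1=5
cmp $t3, 0  (cmp 5,0)
bgt L2: taken
after lw $t7, 0($t4): $t7=M[108]=-4
after sub $t0, $t0, $t7: $t0=(-27)-(-4)=-23
after add $t4, $t4, 4: $t4=108+4=112
after sub $t3, $t3, 1: $t3=5-1=4
cmp $t3, 0  (cmp 4,0)
bgt L2: taken
after lw $t7, 0($t4): $t7=M[112]=25
after sub $t0, $t0, $t7: $t0=(-23)-25=-48
after add $t4, $t4, 4: $t4=112+4=116
after sub $t3, $t3, 1: $t3=4-1=3
cmp $t3, 0  (cmp 3,0)
bgt L2: taken
after lw $t7, 0($t4): $t7=M[116]=19
after sub $t0, $t0, $t7: $t0=(-48)-19=-67
after add $t4, $t4, 4: $t4=116+4=120
after sub $t3, $t3, 1: $t3=3-1=2
cmp $t3, 0  (cmp 2,0)
bgt L2: taken
after lw $t7, 0($t4): $t7=M[120]=21
after sub $t0, $t0, $t7: $t0=(-67)-21=-88
after add $t4, $t4, 4: $t4=120+4=124
after sub $t3, $t3, 1: $t3=2-1=1
cmp $t3, 0  (cmp 1,0)
After step 39: $t0 = -88.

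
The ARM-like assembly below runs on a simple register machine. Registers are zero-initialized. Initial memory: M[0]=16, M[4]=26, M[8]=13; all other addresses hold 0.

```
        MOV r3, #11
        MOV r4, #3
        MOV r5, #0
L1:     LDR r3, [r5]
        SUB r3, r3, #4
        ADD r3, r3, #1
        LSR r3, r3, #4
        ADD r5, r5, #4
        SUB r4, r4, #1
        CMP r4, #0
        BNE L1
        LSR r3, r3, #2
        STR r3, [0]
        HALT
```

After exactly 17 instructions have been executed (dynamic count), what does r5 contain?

8

MOV r3, #11 → r3=11
MOV r4, #3 → r4=3
MOV r5, #0 → r5=0
LDR r3, [r5] → r3=M[0]=16
SUB r3, r3, #4 → r3=16-4=12
ADD r3, r3, #1 → r3=12+1=13
LSR r3, r3, #4 → r3=13>>4=0
ADD r5, r5, #4 → r5=0+4=4
SUB r4, r4, #1 → r4=3-1=2
CMP r4, #0  (cmp 2,0)
BNE L1: taken
LDR r3, [r5] → r3=M[4]=26
SUB r3, r3, #4 → r3=26-4=22
ADD r3, r3, #1 → r3=22+1=23
LSR r3, r3, #4 → r3=23>>4=1
ADD r5, r5, #4 → r5=4+4=8
SUB r4, r4, #1 → r4=2-1=1
After step 17: r5 = 8.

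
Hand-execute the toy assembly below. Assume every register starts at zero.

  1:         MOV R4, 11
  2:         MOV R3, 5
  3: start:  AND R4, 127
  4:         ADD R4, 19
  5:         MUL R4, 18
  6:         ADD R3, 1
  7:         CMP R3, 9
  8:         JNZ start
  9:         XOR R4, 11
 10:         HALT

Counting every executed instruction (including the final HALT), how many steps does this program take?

28

after MOV R4, 11: R4=11
after MOV R3, 5: R3=5
after AND R4, 127: R4=11&127=11
after ADD R4, 19: R4=11+19=30
after MUL R4, 18: R4=30*18=540
after ADD R3, 1: R3=5+1=6
CMP R3, 9  (cmp 6,9)
JNZ start: taken
after AND R4, 127: R4=540&127=28
after ADD R4, 19: R4=28+19=47
after MUL R4, 18: R4=47*18=846
after ADD R3, 1: R3=6+1=7
CMP R3, 9  (cmp 7,9)
JNZ start: taken
after AND R4, 127: R4=846&127=78
after ADD R4, 19: R4=78+19=97
after MUL R4, 18: R4=97*18=1746
after ADD R3, 1: R3=7+1=8
CMP R3, 9  (cmp 8,9)
JNZ start: taken
after AND R4, 127: R4=1746&127=82
after ADD R4, 19: R4=82+19=101
after MUL R4, 18: R4=101*18=1818
after ADD R3, 1: R3=8+1=9
CMP R3, 9  (cmp 9,9)
JNZ start: not taken
after XOR R4, 11: R4=1818^11=1809
halt.
Total executed instructions: 28.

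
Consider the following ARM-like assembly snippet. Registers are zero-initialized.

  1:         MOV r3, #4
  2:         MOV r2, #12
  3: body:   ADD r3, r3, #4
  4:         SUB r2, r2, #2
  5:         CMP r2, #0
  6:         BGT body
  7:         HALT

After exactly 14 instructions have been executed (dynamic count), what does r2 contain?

after MOV r3, #4: r3=4
after MOV r2, #12: r2=12
after ADD r3, r3, #4: r3=4+4=8
after SUB r2, r2, #2: r2=12-2=10
CMP r2, #0  (cmp 10,0)
BGT body: taken
after ADD r3, r3, #4: r3=8+4=12
after SUB r2, r2, #2: r2=10-2=8
CMP r2, #0  (cmp 8,0)
BGT body: taken
after ADD r3, r3, #4: r3=12+4=16
after SUB r2, r2, #2: r2=8-2=6
CMP r2, #0  (cmp 6,0)
BGT body: taken
After step 14: r2 = 6.

6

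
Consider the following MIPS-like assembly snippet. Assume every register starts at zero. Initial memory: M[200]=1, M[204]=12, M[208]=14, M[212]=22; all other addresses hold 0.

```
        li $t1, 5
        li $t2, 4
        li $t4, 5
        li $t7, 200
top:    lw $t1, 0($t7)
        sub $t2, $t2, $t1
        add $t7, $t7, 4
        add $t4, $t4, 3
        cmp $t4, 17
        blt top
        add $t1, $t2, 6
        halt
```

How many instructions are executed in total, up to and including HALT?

after li $t1, 5: $t1=5
after li $t2, 4: $t2=4
after li $t4, 5: $t4=5
after li $t7, 200: $t7=200
after lw $t1, 0($t7): $t1=M[200]=1
after sub $t2, $t2, $t1: $t2=4-1=3
after add $t7, $t7, 4: $t7=200+4=204
after add $t4, $t4, 3: $t4=5+3=8
cmp $t4, 17  (cmp 8,17)
blt top: taken
after lw $t1, 0($t7): $t1=M[204]=12
after sub $t2, $t2, $t1: $t2=3-12=-9
after add $t7, $t7, 4: $t7=204+4=208
after add $t4, $t4, 3: $t4=8+3=11
cmp $t4, 17  (cmp 11,17)
blt top: taken
after lw $t1, 0($t7): $t1=M[208]=14
after sub $t2, $t2, $t1: $t2=(-9)-14=-23
after add $t7, $t7, 4: $t7=208+4=212
after add $t4, $t4, 3: $t4=11+3=14
cmp $t4, 17  (cmp 14,17)
blt top: taken
after lw $t1, 0($t7): $t1=M[212]=22
after sub $t2, $t2, $t1: $t2=(-23)-22=-45
after add $t7, $t7, 4: $t7=212+4=216
after add $t4, $t4, 3: $t4=14+3=17
cmp $t4, 17  (cmp 17,17)
blt top: not taken
after add $t1, $t2, 6: $t1=(-45)+6=-39
halt.
Total executed instructions: 30.

30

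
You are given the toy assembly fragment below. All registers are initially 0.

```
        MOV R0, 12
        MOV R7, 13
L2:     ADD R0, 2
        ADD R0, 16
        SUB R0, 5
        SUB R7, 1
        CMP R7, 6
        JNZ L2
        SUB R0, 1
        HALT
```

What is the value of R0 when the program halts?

102

after MOV R0, 12: R0=12
after MOV R7, 13: R7=13
after ADD R0, 2: R0=12+2=14
after ADD R0, 16: R0=14+16=30
after SUB R0, 5: R0=30-5=25
after SUB R7, 1: R7=13-1=12
CMP R7, 6  (cmp 12,6)
JNZ L2: taken
after ADD R0, 2: R0=25+2=27
after ADD R0, 16: R0=27+16=43
after SUB R0, 5: R0=43-5=38
after SUB R7, 1: R7=12-1=11
CMP R7, 6  (cmp 11,6)
JNZ L2: taken
after ADD R0, 2: R0=38+2=40
after ADD R0, 16: R0=40+16=56
after SUB R0, 5: R0=56-5=51
after SUB R7, 1: R7=11-1=10
CMP R7, 6  (cmp 10,6)
JNZ L2: taken
after ADD R0, 2: R0=51+2=53
after ADD R0, 16: R0=53+16=69
after SUB R0, 5: R0=69-5=64
after SUB R7, 1: R7=10-1=9
CMP R7, 6  (cmp 9,6)
JNZ L2: taken
after ADD R0, 2: R0=64+2=66
after ADD R0, 16: R0=66+16=82
after SUB R0, 5: R0=82-5=77
after SUB R7, 1: R7=9-1=8
CMP R7, 6  (cmp 8,6)
JNZ L2: taken
after ADD R0, 2: R0=77+2=79
after ADD R0, 16: R0=79+16=95
after SUB R0, 5: R0=95-5=90
after SUB R7, 1: R7=8-1=7
CMP R7, 6  (cmp 7,6)
JNZ L2: taken
after ADD R0, 2: R0=90+2=92
after ADD R0, 16: R0=92+16=108
after SUB R0, 5: R0=108-5=103
after SUB R7, 1: R7=7-1=6
CMP R7, 6  (cmp 6,6)
JNZ L2: not taken
after SUB R0, 1: R0=103-1=102
halt.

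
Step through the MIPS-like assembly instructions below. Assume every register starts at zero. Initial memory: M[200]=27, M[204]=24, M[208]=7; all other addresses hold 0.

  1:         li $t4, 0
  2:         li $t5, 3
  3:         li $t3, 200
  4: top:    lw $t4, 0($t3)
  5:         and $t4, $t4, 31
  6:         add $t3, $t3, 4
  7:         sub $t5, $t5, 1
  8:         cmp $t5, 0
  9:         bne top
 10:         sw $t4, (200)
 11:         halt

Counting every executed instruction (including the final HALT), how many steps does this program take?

li $t4, 0 → $t4=0
li $t5, 3 → $t5=3
li $t3, 200 → $t3=200
lw $t4, 0($t3) → $t4=M[200]=27
and $t4, $t4, 31 → $t4=27&31=27
add $t3, $t3, 4 → $t3=200+4=204
sub $t5, $t5, 1 → $t5=3-1=2
cmp $t5, 0  (cmp 2,0)
bne top: taken
lw $t4, 0($t3) → $t4=M[204]=24
and $t4, $t4, 31 → $t4=24&31=24
add $t3, $t3, 4 → $t3=204+4=208
sub $t5, $t5, 1 → $t5=2-1=1
cmp $t5, 0  (cmp 1,0)
bne top: taken
lw $t4, 0($t3) → $t4=M[208]=7
and $t4, $t4, 31 → $t4=7&31=7
add $t3, $t3, 4 → $t3=208+4=212
sub $t5, $t5, 1 → $t5=1-1=0
cmp $t5, 0  (cmp 0,0)
bne top: not taken
sw $t4, (200) → M[200]=7
halt.
Total executed instructions: 23.

23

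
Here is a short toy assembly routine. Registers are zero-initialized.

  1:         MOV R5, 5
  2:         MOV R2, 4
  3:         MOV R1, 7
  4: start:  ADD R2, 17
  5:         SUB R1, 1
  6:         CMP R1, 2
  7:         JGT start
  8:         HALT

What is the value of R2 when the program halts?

MOV R5, 5 → R5=5
MOV R2, 4 → R2=4
MOV R1, 7 → R1=7
ADD R2, 17 → R2=4+17=21
SUB R1, 1 → R1=7-1=6
CMP R1, 2  (cmp 6,2)
JGT start: taken
ADD R2, 17 → R2=21+17=38
SUB R1, 1 → R1=6-1=5
CMP R1, 2  (cmp 5,2)
JGT start: taken
ADD R2, 17 → R2=38+17=55
SUB R1, 1 → R1=5-1=4
CMP R1, 2  (cmp 4,2)
JGT start: taken
ADD R2, 17 → R2=55+17=72
SUB R1, 1 → R1=4-1=3
CMP R1, 2  (cmp 3,2)
JGT start: taken
ADD R2, 17 → R2=72+17=89
SUB R1, 1 → R1=3-1=2
CMP R1, 2  (cmp 2,2)
JGT start: not taken
halt.

89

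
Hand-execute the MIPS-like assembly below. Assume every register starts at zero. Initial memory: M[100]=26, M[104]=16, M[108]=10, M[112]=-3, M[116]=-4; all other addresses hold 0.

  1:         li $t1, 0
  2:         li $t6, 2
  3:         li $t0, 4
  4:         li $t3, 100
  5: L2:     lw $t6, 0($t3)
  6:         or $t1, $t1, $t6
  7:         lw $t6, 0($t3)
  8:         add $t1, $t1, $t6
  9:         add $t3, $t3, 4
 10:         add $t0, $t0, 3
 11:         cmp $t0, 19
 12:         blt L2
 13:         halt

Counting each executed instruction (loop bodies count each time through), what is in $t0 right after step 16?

$t1=0
$t6=2
$t0=4
$t3=100
$t6=M[100]=26
$t1=0|26=26
$t6=M[100]=26
$t1=26+26=52
$t3=100+4=104
$t0=4+3=7
cmp $t0, 19  (cmp 7,19)
blt L2: taken
$t6=M[104]=16
$t1=52|16=52
$t6=M[104]=16
$t1=52+16=68
After step 16: $t0 = 7.

7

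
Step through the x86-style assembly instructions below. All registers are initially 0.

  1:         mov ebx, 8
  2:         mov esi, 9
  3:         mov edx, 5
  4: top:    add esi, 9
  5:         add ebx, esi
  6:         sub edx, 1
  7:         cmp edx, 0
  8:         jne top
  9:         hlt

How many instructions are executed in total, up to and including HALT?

29

mov ebx, 8 → ebx=8
mov esi, 9 → esi=9
mov edx, 5 → edx=5
add esi, 9 → esi=9+9=18
add ebx, esi → ebx=8+18=26
sub edx, 1 → edx=5-1=4
cmp edx, 0  (cmp 4,0)
jne top: taken
add esi, 9 → esi=18+9=27
add ebx, esi → ebx=26+27=53
sub edx, 1 → edx=4-1=3
cmp edx, 0  (cmp 3,0)
jne top: taken
add esi, 9 → esi=27+9=36
add ebx, esi → ebx=53+36=89
sub edx, 1 → edx=3-1=2
cmp edx, 0  (cmp 2,0)
jne top: taken
add esi, 9 → esi=36+9=45
add ebx, esi → ebx=89+45=134
sub edx, 1 → edx=2-1=1
cmp edx, 0  (cmp 1,0)
jne top: taken
add esi, 9 → esi=45+9=54
add ebx, esi → ebx=134+54=188
sub edx, 1 → edx=1-1=0
cmp edx, 0  (cmp 0,0)
jne top: not taken
halt.
Total executed instructions: 29.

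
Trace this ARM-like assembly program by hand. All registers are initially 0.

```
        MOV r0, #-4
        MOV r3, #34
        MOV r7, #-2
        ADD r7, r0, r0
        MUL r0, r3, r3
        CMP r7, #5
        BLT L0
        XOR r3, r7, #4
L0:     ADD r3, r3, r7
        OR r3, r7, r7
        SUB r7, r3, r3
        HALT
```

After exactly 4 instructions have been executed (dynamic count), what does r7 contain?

-8

r0=-4
r3=34
r7=-2
r7=(-4)+(-4)=-8
After step 4: r7 = -8.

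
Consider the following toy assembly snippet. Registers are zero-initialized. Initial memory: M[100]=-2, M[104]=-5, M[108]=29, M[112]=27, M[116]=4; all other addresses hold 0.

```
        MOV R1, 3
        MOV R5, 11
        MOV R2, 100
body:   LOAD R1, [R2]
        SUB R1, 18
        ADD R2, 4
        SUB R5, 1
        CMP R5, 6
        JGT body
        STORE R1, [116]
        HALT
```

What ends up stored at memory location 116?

MOV R1, 3 → R1=3
MOV R5, 11 → R5=11
MOV R2, 100 → R2=100
LOAD R1, [R2] → R1=M[100]=-2
SUB R1, 18 → R1=(-2)-18=-20
ADD R2, 4 → R2=100+4=104
SUB R5, 1 → R5=11-1=10
CMP R5, 6  (cmp 10,6)
JGT body: taken
LOAD R1, [R2] → R1=M[104]=-5
SUB R1, 18 → R1=(-5)-18=-23
ADD R2, 4 → R2=104+4=108
SUB R5, 1 → R5=10-1=9
CMP R5, 6  (cmp 9,6)
JGT body: taken
LOAD R1, [R2] → R1=M[108]=29
SUB R1, 18 → R1=29-18=11
ADD R2, 4 → R2=108+4=112
SUB R5, 1 → R5=9-1=8
CMP R5, 6  (cmp 8,6)
JGT body: taken
LOAD R1, [R2] → R1=M[112]=27
SUB R1, 18 → R1=27-18=9
ADD R2, 4 → R2=112+4=116
SUB R5, 1 → R5=8-1=7
CMP R5, 6  (cmp 7,6)
JGT body: taken
LOAD R1, [R2] → R1=M[116]=4
SUB R1, 18 → R1=4-18=-14
ADD R2, 4 → R2=116+4=120
SUB R5, 1 → R5=7-1=6
CMP R5, 6  (cmp 6,6)
JGT body: not taken
STORE R1, [116] → M[116]=-14
halt.

-14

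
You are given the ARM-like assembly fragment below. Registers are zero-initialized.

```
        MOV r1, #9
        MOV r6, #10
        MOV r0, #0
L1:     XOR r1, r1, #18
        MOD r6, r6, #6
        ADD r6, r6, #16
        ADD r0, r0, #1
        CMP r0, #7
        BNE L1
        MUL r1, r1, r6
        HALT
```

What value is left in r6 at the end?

MOV r1, #9 → r1=9
MOV r6, #10 → r6=10
MOV r0, #0 → r0=0
XOR r1, r1, #18 → r1=9^18=27
MOD r6, r6, #6 → r6=10%6=4
ADD r6, r6, #16 → r6=4+16=20
ADD r0, r0, #1 → r0=0+1=1
CMP r0, #7  (cmp 1,7)
BNE L1: taken
XOR r1, r1, #18 → r1=27^18=9
MOD r6, r6, #6 → r6=20%6=2
ADD r6, r6, #16 → r6=2+16=18
ADD r0, r0, #1 → r0=1+1=2
CMP r0, #7  (cmp 2,7)
BNE L1: taken
XOR r1, r1, #18 → r1=9^18=27
MOD r6, r6, #6 → r6=18%6=0
ADD r6, r6, #16 → r6=0+16=16
ADD r0, r0, #1 → r0=2+1=3
CMP r0, #7  (cmp 3,7)
BNE L1: taken
XOR r1, r1, #18 → r1=27^18=9
MOD r6, r6, #6 → r6=16%6=4
ADD r6, r6, #16 → r6=4+16=20
ADD r0, r0, #1 → r0=3+1=4
CMP r0, #7  (cmp 4,7)
BNE L1: taken
XOR r1, r1, #18 → r1=9^18=27
MOD r6, r6, #6 → r6=20%6=2
ADD r6, r6, #16 → r6=2+16=18
ADD r0, r0, #1 → r0=4+1=5
CMP r0, #7  (cmp 5,7)
BNE L1: taken
XOR r1, r1, #18 → r1=27^18=9
MOD r6, r6, #6 → r6=18%6=0
ADD r6, r6, #16 → r6=0+16=16
ADD r0, r0, #1 → r0=5+1=6
CMP r0, #7  (cmp 6,7)
BNE L1: taken
XOR r1, r1, #18 → r1=9^18=27
MOD r6, r6, #6 → r6=16%6=4
ADD r6, r6, #16 → r6=4+16=20
ADD r0, r0, #1 → r0=6+1=7
CMP r0, #7  (cmp 7,7)
BNE L1: not taken
MUL r1, r1, r6 → r1=27*20=540
halt.

20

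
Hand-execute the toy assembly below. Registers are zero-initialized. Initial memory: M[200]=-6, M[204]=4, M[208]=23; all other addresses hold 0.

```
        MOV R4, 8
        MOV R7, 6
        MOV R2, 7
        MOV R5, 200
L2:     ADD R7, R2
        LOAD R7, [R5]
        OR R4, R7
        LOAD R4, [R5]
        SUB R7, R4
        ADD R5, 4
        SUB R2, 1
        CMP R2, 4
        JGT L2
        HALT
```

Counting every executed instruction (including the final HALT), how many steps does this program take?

32

R4=8
R7=6
R2=7
R5=200
R7=6+7=13
R7=M[200]=-6
R4=8|(-6)=-6
R4=M[200]=-6
R7=(-6)-(-6)=0
R5=200+4=204
R2=7-1=6
CMP R2, 4  (cmp 6,4)
JGT L2: taken
R7=0+6=6
R7=M[204]=4
R4=(-6)|4=-2
R4=M[204]=4
R7=4-4=0
R5=204+4=208
R2=6-1=5
CMP R2, 4  (cmp 5,4)
JGT L2: taken
R7=0+5=5
R7=M[208]=23
R4=4|23=23
R4=M[208]=23
R7=23-23=0
R5=208+4=212
R2=5-1=4
CMP R2, 4  (cmp 4,4)
JGT L2: not taken
halt.
Total executed instructions: 32.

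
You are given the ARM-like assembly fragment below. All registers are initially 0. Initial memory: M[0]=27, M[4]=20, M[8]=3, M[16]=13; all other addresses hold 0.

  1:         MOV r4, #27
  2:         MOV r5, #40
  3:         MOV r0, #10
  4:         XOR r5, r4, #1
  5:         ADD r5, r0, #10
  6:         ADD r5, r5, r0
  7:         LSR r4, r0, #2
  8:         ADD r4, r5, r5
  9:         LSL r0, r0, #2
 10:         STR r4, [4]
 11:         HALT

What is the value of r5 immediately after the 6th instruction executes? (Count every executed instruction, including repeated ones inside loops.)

after MOV r4, #27: r4=27
after MOV r5, #40: r5=40
after MOV r0, #10: r0=10
after XOR r5, r4, #1: r5=27^1=26
after ADD r5, r0, #10: r5=10+10=20
after ADD r5, r5, r0: r5=20+10=30
After step 6: r5 = 30.

30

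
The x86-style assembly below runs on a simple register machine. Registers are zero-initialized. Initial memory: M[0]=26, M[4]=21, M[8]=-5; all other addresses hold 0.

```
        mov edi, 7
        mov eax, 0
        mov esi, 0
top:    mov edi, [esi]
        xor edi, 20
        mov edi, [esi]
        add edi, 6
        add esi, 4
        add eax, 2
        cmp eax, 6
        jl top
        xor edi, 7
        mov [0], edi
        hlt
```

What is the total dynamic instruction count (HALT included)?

mov edi, 7 → edi=7
mov eax, 0 → eax=0
mov esi, 0 → esi=0
mov edi, [esi] → edi=M[0]=26
xor edi, 20 → edi=26^20=14
mov edi, [esi] → edi=M[0]=26
add edi, 6 → edi=26+6=32
add esi, 4 → esi=0+4=4
add eax, 2 → eax=0+2=2
cmp eax, 6  (cmp 2,6)
jl top: taken
mov edi, [esi] → edi=M[4]=21
xor edi, 20 → edi=21^20=1
mov edi, [esi] → edi=M[4]=21
add edi, 6 → edi=21+6=27
add esi, 4 → esi=4+4=8
add eax, 2 → eax=2+2=4
cmp eax, 6  (cmp 4,6)
jl top: taken
mov edi, [esi] → edi=M[8]=-5
xor edi, 20 → edi=(-5)^20=-17
mov edi, [esi] → edi=M[8]=-5
add edi, 6 → edi=(-5)+6=1
add esi, 4 → esi=8+4=12
add eax, 2 → eax=4+2=6
cmp eax, 6  (cmp 6,6)
jl top: not taken
xor edi, 7 → edi=1^7=6
mov [0], edi → M[0]=6
halt.
Total executed instructions: 30.

30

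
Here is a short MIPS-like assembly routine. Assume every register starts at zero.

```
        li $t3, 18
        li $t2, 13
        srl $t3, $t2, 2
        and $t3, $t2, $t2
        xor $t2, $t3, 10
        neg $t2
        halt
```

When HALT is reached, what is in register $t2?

after li $t3, 18: $t3=18
after li $t2, 13: $t2=13
after srl $t3, $t2, 2: $t3=13>>2=3
after and $t3, $t2, $t2: $t3=13&13=13
after xor $t2, $t3, 10: $t2=13^10=7
after neg $t2: $t2=-(7)=-7
halt.

-7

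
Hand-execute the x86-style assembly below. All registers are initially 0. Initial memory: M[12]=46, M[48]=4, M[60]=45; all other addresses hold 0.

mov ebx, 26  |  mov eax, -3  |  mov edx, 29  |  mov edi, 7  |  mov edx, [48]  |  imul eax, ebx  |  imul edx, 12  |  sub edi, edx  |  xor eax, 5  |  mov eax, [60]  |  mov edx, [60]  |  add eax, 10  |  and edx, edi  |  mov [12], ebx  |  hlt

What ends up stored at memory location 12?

mov ebx, 26 → ebx=26
mov eax, -3 → eax=-3
mov edx, 29 → edx=29
mov edi, 7 → edi=7
mov edx, [48] → edx=M[48]=4
imul eax, ebx → eax=(-3)*26=-78
imul edx, 12 → edx=4*12=48
sub edi, edx → edi=7-48=-41
xor eax, 5 → eax=(-78)^5=-73
mov eax, [60] → eax=M[60]=45
mov edx, [60] → edx=M[60]=45
add eax, 10 → eax=45+10=55
and edx, edi → edx=45&(-41)=5
mov [12], ebx → M[12]=26
halt.

26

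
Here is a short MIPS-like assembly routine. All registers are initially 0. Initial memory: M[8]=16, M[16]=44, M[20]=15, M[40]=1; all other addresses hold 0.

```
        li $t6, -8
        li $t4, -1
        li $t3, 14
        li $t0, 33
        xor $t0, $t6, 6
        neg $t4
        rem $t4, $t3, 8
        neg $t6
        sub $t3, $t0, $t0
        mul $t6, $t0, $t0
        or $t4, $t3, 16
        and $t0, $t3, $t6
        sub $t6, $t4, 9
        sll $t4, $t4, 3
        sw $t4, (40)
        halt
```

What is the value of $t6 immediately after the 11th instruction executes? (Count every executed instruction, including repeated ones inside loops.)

4

after li $t6, -8: $t6=-8
after li $t4, -1: $t4=-1
after li $t3, 14: $t3=14
after li $t0, 33: $t0=33
after xor $t0, $t6, 6: $t0=(-8)^6=-2
after neg $t4: $t4=-(-1)=1
after rem $t4, $t3, 8: $t4=14%8=6
after neg $t6: $t6=-(-8)=8
after sub $t3, $t0, $t0: $t3=(-2)-(-2)=0
after mul $t6, $t0, $t0: $t6=(-2)*(-2)=4
after or $t4, $t3, 16: $t4=0|16=16
After step 11: $t6 = 4.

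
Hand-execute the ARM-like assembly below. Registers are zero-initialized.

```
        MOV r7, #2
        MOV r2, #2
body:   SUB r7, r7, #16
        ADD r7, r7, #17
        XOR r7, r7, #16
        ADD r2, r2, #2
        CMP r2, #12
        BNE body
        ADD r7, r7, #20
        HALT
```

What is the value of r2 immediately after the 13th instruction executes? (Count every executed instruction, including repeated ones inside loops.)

MOV r7, #2 → r7=2
MOV r2, #2 → r2=2
SUB r7, r7, #16 → r7=2-16=-14
ADD r7, r7, #17 → r7=(-14)+17=3
XOR r7, r7, #16 → r7=3^16=19
ADD r2, r2, #2 → r2=2+2=4
CMP r2, #12  (cmp 4,12)
BNE body: taken
SUB r7, r7, #16 → r7=19-16=3
ADD r7, r7, #17 → r7=3+17=20
XOR r7, r7, #16 → r7=20^16=4
ADD r2, r2, #2 → r2=4+2=6
CMP r2, #12  (cmp 6,12)
After step 13: r2 = 6.

6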